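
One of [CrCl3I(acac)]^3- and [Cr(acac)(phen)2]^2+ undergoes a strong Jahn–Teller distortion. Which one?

[CrCl3I(acac)]^3-: Each chloride is −1; each iodide is −1; each acetylacetonate is −1; balancing the −3 overall charge requires Cr(II). Group 6 minus oxidation state 2 gives a d⁴ configuration. Acetylacetonate, chloride, and iodide are weak-field ligands for a first-row metal, so the complex is high-spin. The t₂g³e_g¹ (high-spin) configuration has an unevenly filled e_g set; the Jahn–Teller theorem predicts a tetragonal distortion (typically axial elongation) to lift the degeneracy.
[Cr(acac)(phen)2]^2+: Each acetylacetonate is −1; 1,10-phenanthroline is neutral; balancing the +2 overall charge requires Cr(III). Chromium is a group-6 element; Cr(III) is therefore d³. The d³ configuration leaves the e_g set evenly filled (or empty) — no strong Jahn–Teller driving force.

[CrCl3I(acac)]^3-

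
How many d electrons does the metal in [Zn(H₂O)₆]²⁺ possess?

Water is neutral; balancing the +2 overall charge requires Zn(II).
Group 12 minus oxidation state 2 gives a d¹⁰ configuration.

d¹⁰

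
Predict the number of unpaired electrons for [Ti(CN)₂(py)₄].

Each cyanide is −1; pyridine is neutral; balancing the 0 overall charge requires Ti(II).
Titanium is a group-4 element; Ti(II) is therefore d².
In an octahedral field the d² configuration is t₂g²e_g⁰ (only one arrangement possible), giving 2 unpaired electrons.

2 unpaired electrons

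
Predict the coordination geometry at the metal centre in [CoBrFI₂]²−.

tetrahedral

Each bromide is −1; each fluoride is −1; each iodide is −1; balancing the −2 overall charge requires Co(II).
Co sits in group 9, so the d-electron count is 9 − 2 = 7.
With 4 monodentate ligands the coordination number is 4.
Bromide, fluoride, and iodide are weak-field ligands.
For a high-spin 3d d⁷ ion with weak-field ligands the small Δₜ gives little square-planar CFSE advantage, so four ligands adopt the sterically favoured tetrahedral geometry.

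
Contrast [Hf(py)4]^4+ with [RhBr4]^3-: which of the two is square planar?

[RhBr4]^3-

For [Hf(py)4]^4+: Ligand charges: pyridine is neutral. With an overall charge of +4 the hafnium centre must be in the +4 oxidation state. Group 4 minus oxidation state 4 gives a d⁰ configuration. A d⁰ ion has no crystal-field stabilisation preference between square planar and tetrahedral, so four ligands adopt the sterically favoured tetrahedral geometry. → tetrahedral.
For [RhBr4]^3-: Summing ligand charges against the −3 overall charge gives an oxidation state of +1 for rhodium. Rhodium is a group-9 element; Rh(I) is therefore d⁸. A 4d d⁸ ion has a large crystal-field splitting; square planar leaves the high-energy d_{x²−y²} orbital empty and maximises CFSE. → square planar.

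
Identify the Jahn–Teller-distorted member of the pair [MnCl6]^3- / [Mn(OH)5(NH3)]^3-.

[MnCl6]^3-

[MnCl6]^3-: Each chloride is −1; balancing the −3 overall charge requires Mn(III). Manganese is a group-7 element; Mn(III) is therefore d⁴. Chloride is a weak-field ligand for a first-row metal, so the complex is high-spin. The t₂g³e_g¹ (high-spin) configuration has an unevenly filled e_g set; the Jahn–Teller theorem predicts a tetragonal distortion (typically axial elongation) to lift the degeneracy.
[Mn(OH)5(NH3)]^3-: Ligand charges: each hydroxide is −1; ammonia is neutral. With an overall charge of −3 the manganese centre must be in the +2 oxidation state. Mn sits in group 7, so the d-electron count is 7 − 2 = 5. Hydroxide is a weak-field ligand for a first-row metal, so the complex is high-spin. The d⁵ configuration leaves the e_g set evenly filled (or empty) — no strong Jahn–Teller driving force.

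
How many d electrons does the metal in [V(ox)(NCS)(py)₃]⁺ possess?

d¹

Ligand charges: each oxalate is −2; each isothiocyanate is −1; pyridine is neutral. With an overall charge of +1 the vanadium centre must be in the +4 oxidation state.
V sits in group 5, so the d-electron count is 5 − 4 = 1.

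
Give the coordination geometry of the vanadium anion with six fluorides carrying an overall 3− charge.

Summing ligand charges against the −3 overall charge gives an oxidation state of +3 for vanadium.
Vanadium is a group-5 element; V(III) is therefore d².
With 6 monodentate ligands the coordination number is 6.
Six donors around a single metal centre give an octahedral coordination sphere.

octahedral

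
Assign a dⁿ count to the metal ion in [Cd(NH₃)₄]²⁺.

d¹⁰

Ammonia is neutral; balancing the +2 overall charge requires Cd(II).
Cadmium is a group-12 element; Cd(II) is therefore d¹⁰.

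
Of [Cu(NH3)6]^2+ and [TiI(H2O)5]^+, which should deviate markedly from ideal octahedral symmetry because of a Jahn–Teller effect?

[Cu(NH3)6]^2+

[Cu(NH3)6]^2+: Ammonia is neutral; balancing the +2 overall charge requires Cu(II). Copper is a group-11 element; Cu(II) is therefore d⁹. The t₂g⁶e_g³ configuration has an unevenly filled e_g set; the Jahn–Teller theorem predicts a tetragonal distortion (typically axial elongation) to lift the degeneracy.
[TiI(H2O)5]^+: Ligand charges: each iodide is −1; water is neutral. With an overall charge of +1 the titanium centre must be in the +2 oxidation state. Titanium is a group-4 element; Ti(II) is therefore d². The d² configuration leaves the e_g set evenly filled (or empty) — no strong Jahn–Teller driving force.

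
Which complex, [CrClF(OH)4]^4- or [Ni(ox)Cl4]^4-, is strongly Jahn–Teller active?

[CrClF(OH)4]^4-

[CrClF(OH)4]^4-: Ligand charges: each chloride is −1; each fluoride is −1; each hydroxide is −1. With an overall charge of −4 the chromium centre must be in the +2 oxidation state. Cr sits in group 6, so the d-electron count is 6 − 2 = 4. Chloride, fluoride, and hydroxide are weak-field ligands for a first-row metal, so the complex is high-spin. The t₂g³e_g¹ (high-spin) configuration has an unevenly filled e_g set; the Jahn–Teller theorem predicts a tetragonal distortion (typically axial elongation) to lift the degeneracy.
[Ni(ox)Cl4]^4-: Ligand charges: each oxalate is −2; each chloride is −1. With an overall charge of −4 the nickel centre must be in the +2 oxidation state. Nickel is a group-10 element; Ni(II) is therefore d⁸. The d⁸ configuration leaves the e_g set evenly filled (or empty) — no strong Jahn–Teller driving force.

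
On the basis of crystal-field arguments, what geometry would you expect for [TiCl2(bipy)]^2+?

tetrahedral

Ligand charges: each chloride is −1; 2,2′-bipyridine is neutral. With an overall charge of +2 the titanium centre must be in the +4 oxidation state.
Ti sits in group 4, so the d-electron count is 4 − 4 = 0.
Counting donor atoms: 2×chloride (monodentate) → 2 donors; 1×2,2′-bipyridine (bidentate) → 2 donors. Coordination number = 4.
A d⁰ ion has no crystal-field stabilisation preference between square planar and tetrahedral, so four ligands adopt the sterically favoured tetrahedral geometry.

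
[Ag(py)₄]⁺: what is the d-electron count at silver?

Summing ligand charges against the +1 overall charge gives an oxidation state of +1 for silver.
Silver is a group-11 element; Ag(I) is therefore d¹⁰.

d¹⁰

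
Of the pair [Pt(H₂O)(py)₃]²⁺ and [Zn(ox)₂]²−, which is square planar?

[Pt(H₂O)(py)₃]²⁺

For [Pt(H₂O)(py)₃]²⁺: Summing ligand charges against the +2 overall charge gives an oxidation state of +2 for platinum. Platinum is a group-10 element; Pt(II) is therefore d⁸. A 5d d⁸ ion has a large crystal-field splitting; square planar leaves the high-energy d_{x²−y²} orbital empty and maximises CFSE. → square planar.
For [Zn(ox)₂]²−: Each oxalate is −2; balancing the −2 overall charge requires Zn(II). Zinc is a group-12 element; Zn(II) is therefore d¹⁰. A d¹⁰ ion has no crystal-field stabilisation preference between square planar and tetrahedral, so four ligands adopt the sterically favoured tetrahedral geometry. → tetrahedral.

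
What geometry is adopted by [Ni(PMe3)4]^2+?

Ligand charges: trimethylphosphine is neutral. With an overall charge of +2 the nickel centre must be in the +2 oxidation state.
Group 10 minus oxidation state 2 gives a d⁸ configuration.
With 4 monodentate ligands the coordination number is 4.
Trimethylphosphine is a strong-field ligand (high in the spectrochemical series).
A 3d d⁸ ion with strong-field ligands gains enough CFSE to favour square planar over tetrahedral.

square planar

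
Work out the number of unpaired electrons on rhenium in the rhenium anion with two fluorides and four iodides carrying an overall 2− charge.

Each fluoride is −1; each iodide is −1; balancing the −2 overall charge requires Re(IV).
Group 7 minus oxidation state 4 gives a d³ configuration.
In an octahedral field the d³ configuration is t₂g³e_g⁰ (only one arrangement possible), giving 3 unpaired electrons.

3 unpaired electrons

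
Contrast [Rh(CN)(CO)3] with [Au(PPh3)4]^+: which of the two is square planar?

[Rh(CN)(CO)3]

For [Rh(CN)(CO)3]: Each cyanide is −1; carbonyl is neutral; balancing the 0 overall charge requires Rh(I). Rh sits in group 9, so the d-electron count is 9 − 1 = 8. A 4d d⁸ ion has a large crystal-field splitting; square planar leaves the high-energy d_{x²−y²} orbital empty and maximises CFSE. → square planar.
For [Au(PPh3)4]^+: Ligand charges: triphenylphosphine is neutral. With an overall charge of +1 the gold centre must be in the +1 oxidation state. Au sits in group 11, so the d-electron count is 11 − 1 = 10. A d¹⁰ ion has no crystal-field stabilisation preference between square planar and tetrahedral, so four ligands adopt the sterically favoured tetrahedral geometry. → tetrahedral.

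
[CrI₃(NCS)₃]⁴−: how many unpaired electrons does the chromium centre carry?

4 unpaired electrons

Summing ligand charges against the −4 overall charge gives an oxidation state of +2 for chromium.
Cr sits in group 6, so the d-electron count is 6 − 2 = 4.
The spin state decides the count: Iodide and isothiocyanate are weak-field ligands for a first-row metal, so the complex is high-spin.
An octahedral high-spin d⁴ ion is t₂g³e_g¹, giving 4 unpaired electrons.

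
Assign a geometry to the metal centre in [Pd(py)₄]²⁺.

Summing ligand charges against the +2 overall charge gives an oxidation state of +2 for palladium.
Group 10 minus oxidation state 2 gives a d⁸ configuration.
Coordination number: 4.
A 4d d⁸ ion has a large crystal-field splitting; square planar leaves the high-energy d_{x²−y²} orbital empty and maximises CFSE.

square planar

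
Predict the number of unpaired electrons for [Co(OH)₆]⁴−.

3

Summing ligand charges against the −4 overall charge gives an oxidation state of +2 for cobalt.
Group 9 minus oxidation state 2 gives a d⁷ configuration.
The spin state decides the count: Hydroxide is a weak-field ligand for a first-row metal, so the complex is high-spin.
An octahedral high-spin d⁷ ion is t₂g⁵e_g², giving 3 unpaired electrons.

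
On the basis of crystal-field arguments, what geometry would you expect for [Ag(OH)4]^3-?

Each hydroxide is −1; balancing the −3 overall charge requires Ag(I).
Silver is a group-11 element; Ag(I) is therefore d¹⁰.
With 4 monodentate ligands the coordination number is 4.
A d¹⁰ ion has no crystal-field stabilisation preference between square planar and tetrahedral, so four ligands adopt the sterically favoured tetrahedral geometry.

tetrahedral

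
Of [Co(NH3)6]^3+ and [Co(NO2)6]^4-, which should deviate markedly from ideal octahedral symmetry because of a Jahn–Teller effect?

[Co(NO2)6]^4-

[Co(NH3)6]^3+: Ammonia is neutral; balancing the +3 overall charge requires Co(III). Cobalt is a group-9 element; Co(III) is therefore d⁶. Co(III) has an exceptionally large octahedral splitting and is low-spin with essentially every ligand except fluoride. The d⁶ configuration leaves the e_g set evenly filled (or empty) — no strong Jahn–Teller driving force.
[Co(NO2)6]^4-: Summing ligand charges against the −4 overall charge gives an oxidation state of +2 for cobalt. Group 9 minus oxidation state 2 gives a d⁷ configuration. Nitro (N-bound nitrite) is a strong-field ligand (high in the spectrochemical series) for a first-row metal, so the complex is low-spin. The t₂g⁶e_g¹ (low-spin) configuration has an unevenly filled e_g set; the Jahn–Teller theorem predicts a tetragonal distortion (typically axial elongation) to lift the degeneracy.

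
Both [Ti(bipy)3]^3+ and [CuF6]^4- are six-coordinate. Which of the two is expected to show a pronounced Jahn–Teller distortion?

[Ti(bipy)3]^3+: Ligand charges: 2,2′-bipyridine is neutral. With an overall charge of +3 the titanium centre must be in the +3 oxidation state. Ti sits in group 4, so the d-electron count is 4 − 3 = 1. The d¹ configuration leaves the e_g set evenly filled (or empty) — no strong Jahn–Teller driving force.
[CuF6]^4-: Each fluoride is −1; balancing the −4 overall charge requires Cu(II). Cu sits in group 11, so the d-electron count is 11 − 2 = 9. The t₂g⁶e_g³ configuration has an unevenly filled e_g set; the Jahn–Teller theorem predicts a tetragonal distortion (typically axial elongation) to lift the degeneracy.

[CuF6]^4-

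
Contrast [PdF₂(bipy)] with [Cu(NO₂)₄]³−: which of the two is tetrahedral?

For [PdF₂(bipy)]: Ligand charges: each fluoride is −1; 2,2′-bipyridine is neutral. With an overall charge of 0 the palladium centre must be in the +2 oxidation state. Pd sits in group 10, so the d-electron count is 10 − 2 = 8. A 4d d⁸ ion has a large crystal-field splitting; square planar leaves the high-energy d_{x²−y²} orbital empty and maximises CFSE. → square planar.
For [Cu(NO₂)₄]³−: Summing ligand charges against the −3 overall charge gives an oxidation state of +1 for copper. Cu sits in group 11, so the d-electron count is 11 − 1 = 10. A d¹⁰ ion has no crystal-field stabilisation preference between square planar and tetrahedral, so four ligands adopt the sterically favoured tetrahedral geometry. → tetrahedral.

[Cu(NO₂)₄]³−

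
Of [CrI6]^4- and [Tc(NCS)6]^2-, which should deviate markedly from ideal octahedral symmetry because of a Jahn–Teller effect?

[CrI6]^4-: Summing ligand charges against the −4 overall charge gives an oxidation state of +2 for chromium. Group 6 minus oxidation state 2 gives a d⁴ configuration. Iodide is a weak-field ligand for a first-row metal, so the complex is high-spin. The t₂g³e_g¹ (high-spin) configuration has an unevenly filled e_g set; the Jahn–Teller theorem predicts a tetragonal distortion (typically axial elongation) to lift the degeneracy.
[Tc(NCS)6]^2-: Each isothiocyanate is −1; balancing the −2 overall charge requires Tc(IV). Tc sits in group 7, so the d-electron count is 7 − 4 = 3. The d³ configuration leaves the e_g set evenly filled (or empty) — no strong Jahn–Teller driving force.

[CrI6]^4-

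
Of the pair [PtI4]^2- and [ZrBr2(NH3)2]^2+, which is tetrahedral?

For [PtI4]^2-: Summing ligand charges against the −2 overall charge gives an oxidation state of +2 for platinum. Pt sits in group 10, so the d-electron count is 10 − 2 = 8. A 5d d⁸ ion has a large crystal-field splitting; square planar leaves the high-energy d_{x²−y²} orbital empty and maximises CFSE. → square planar.
For [ZrBr2(NH3)2]^2+: Summing ligand charges against the +2 overall charge gives an oxidation state of +4 for zirconium. Zirconium is a group-4 element; Zr(IV) is therefore d⁰. A d⁰ ion has no crystal-field stabilisation preference between square planar and tetrahedral, so four ligands adopt the sterically favoured tetrahedral geometry. → tetrahedral.

[ZrBr2(NH3)2]^2+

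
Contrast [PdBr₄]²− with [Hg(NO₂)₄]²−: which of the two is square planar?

[PdBr₄]²−

For [PdBr₄]²−: Ligand charges: each bromide is −1. With an overall charge of −2 the palladium centre must be in the +2 oxidation state. Group 10 minus oxidation state 2 gives a d⁸ configuration. A 4d d⁸ ion has a large crystal-field splitting; square planar leaves the high-energy d_{x²−y²} orbital empty and maximises CFSE. → square planar.
For [Hg(NO₂)₄]²−: Ligand charges: each nitro (N-bound nitrite) is −1. With an overall charge of −2 the mercury centre must be in the +2 oxidation state. Hg sits in group 12, so the d-electron count is 12 − 2 = 10. A d¹⁰ ion has no crystal-field stabilisation preference between square planar and tetrahedral, so four ligands adopt the sterically favoured tetrahedral geometry. → tetrahedral.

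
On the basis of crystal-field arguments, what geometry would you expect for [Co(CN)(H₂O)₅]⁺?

Ligand charges: each cyanide is −1; water is neutral. With an overall charge of +1 the cobalt centre must be in the +2 oxidation state.
Group 9 minus oxidation state 2 gives a d⁷ configuration.
With 6 monodentate ligands the coordination number is 6.
Six donors around a single metal centre give an octahedral coordination sphere.

octahedral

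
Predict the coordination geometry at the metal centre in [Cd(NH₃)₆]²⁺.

octahedral

Ammonia is neutral; balancing the +2 overall charge requires Cd(II).
Cd sits in group 12, so the d-electron count is 12 − 2 = 10.
Coordination number: 6.
Six donors around a single metal centre give an octahedral coordination sphere.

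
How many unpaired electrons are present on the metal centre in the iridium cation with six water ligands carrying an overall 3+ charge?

0 unpaired electrons

Ligand charges: water is neutral. With an overall charge of +3 the iridium centre must be in the +3 oxidation state.
Ir sits in group 9, so the d-electron count is 9 − 3 = 6.
The spin state decides the count: a 5d ion has a large Δₒ and is invariably low-spin.
An octahedral low-spin d⁶ ion is t₂g⁶e_g⁰, giving 0 unpaired electrons.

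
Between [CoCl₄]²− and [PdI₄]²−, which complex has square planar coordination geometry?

For [CoCl₄]²−: Ligand charges: each chloride is −1. With an overall charge of −2 the cobalt centre must be in the +2 oxidation state. Cobalt is a group-9 element; Co(II) is therefore d⁷. For a high-spin 3d d⁷ ion with weak-field ligands the small Δₜ gives little square-planar CFSE advantage, so four ligands adopt the sterically favoured tetrahedral geometry. → tetrahedral.
For [PdI₄]²−: Ligand charges: each iodide is −1. With an overall charge of −2 the palladium centre must be in the +2 oxidation state. Pd sits in group 10, so the d-electron count is 10 − 2 = 8. A 4d d⁸ ion has a large crystal-field splitting; square planar leaves the high-energy d_{x²−y²} orbital empty and maximises CFSE. → square planar.

[PdI₄]²−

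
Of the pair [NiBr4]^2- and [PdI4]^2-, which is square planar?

[PdI4]^2-

For [NiBr4]^2-: Ligand charges: each bromide is −1. With an overall charge of −2 the nickel centre must be in the +2 oxidation state. Group 10 minus oxidation state 2 gives a d⁸ configuration. Bromide is a weak-field ligand. With weak-field ligands the CFSE gain from square planar is small, so a 3d d⁸ ion takes the sterically preferred tetrahedral geometry. → tetrahedral.
For [PdI4]^2-: Summing ligand charges against the −2 overall charge gives an oxidation state of +2 for palladium. Palladium is a group-10 element; Pd(II) is therefore d⁸. A 4d d⁸ ion has a large crystal-field splitting; square planar leaves the high-energy d_{x²−y²} orbital empty and maximises CFSE. → square planar.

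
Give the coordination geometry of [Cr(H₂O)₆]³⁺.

Ligand charges: water is neutral. With an overall charge of +3 the chromium centre must be in the +3 oxidation state.
Chromium is a group-6 element; Cr(III) is therefore d³.
Coordination number: 6.
Six donors around a single metal centre give an octahedral coordination sphere.

octahedral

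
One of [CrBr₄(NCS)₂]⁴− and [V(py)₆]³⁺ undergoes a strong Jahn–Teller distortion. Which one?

[CrBr₄(NCS)₂]⁴−

[CrBr₄(NCS)₂]⁴−: Summing ligand charges against the −4 overall charge gives an oxidation state of +2 for chromium. Group 6 minus oxidation state 2 gives a d⁴ configuration. Bromide and isothiocyanate are weak-field ligands for a first-row metal, so the complex is high-spin. The t₂g³e_g¹ (high-spin) configuration has an unevenly filled e_g set; the Jahn–Teller theorem predicts a tetragonal distortion (typically axial elongation) to lift the degeneracy.
[V(py)₆]³⁺: Summing ligand charges against the +3 overall charge gives an oxidation state of +3 for vanadium. Group 5 minus oxidation state 3 gives a d² configuration. The d² configuration leaves the e_g set evenly filled (or empty) — no strong Jahn–Teller driving force.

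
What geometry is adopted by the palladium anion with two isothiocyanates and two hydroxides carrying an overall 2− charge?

Summing ligand charges against the −2 overall charge gives an oxidation state of +2 for palladium.
Pd sits in group 10, so the d-electron count is 10 − 2 = 8.
Coordination number: 4.
A 4d d⁸ ion has a large crystal-field splitting; square planar leaves the high-energy d_{x²−y²} orbital empty and maximises CFSE.

square planar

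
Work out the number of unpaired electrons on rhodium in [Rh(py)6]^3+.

0

Summing ligand charges against the +3 overall charge gives an oxidation state of +3 for rhodium.
Group 9 minus oxidation state 3 gives a d⁶ configuration.
The spin state decides the count: a 4d ion has a large Δₒ and is invariably low-spin.
An octahedral low-spin d⁶ ion is t₂g⁶e_g⁰, giving 0 unpaired electrons.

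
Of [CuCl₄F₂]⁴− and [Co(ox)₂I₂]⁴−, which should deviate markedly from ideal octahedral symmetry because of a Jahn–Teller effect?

[CuCl₄F₂]⁴−: Each chloride is −1; each fluoride is −1; balancing the −4 overall charge requires Cu(II). Copper is a group-11 element; Cu(II) is therefore d⁹. The t₂g⁶e_g³ configuration has an unevenly filled e_g set; the Jahn–Teller theorem predicts a tetragonal distortion (typically axial elongation) to lift the degeneracy.
[Co(ox)₂I₂]⁴−: Summing ligand charges against the −4 overall charge gives an oxidation state of +2 for cobalt. Group 9 minus oxidation state 2 gives a d⁷ configuration. Iodide and oxalate are weak-field ligands for a first-row metal, so the complex is high-spin. The d⁷ configuration leaves the e_g set evenly filled (or empty) — no strong Jahn–Teller driving force.

[CuCl₄F₂]⁴−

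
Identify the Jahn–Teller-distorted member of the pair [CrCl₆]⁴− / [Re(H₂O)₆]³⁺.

[CrCl₆]⁴−: Summing ligand charges against the −4 overall charge gives an oxidation state of +2 for chromium. Group 6 minus oxidation state 2 gives a d⁴ configuration. Chloride is a weak-field ligand for a first-row metal, so the complex is high-spin. The t₂g³e_g¹ (high-spin) configuration has an unevenly filled e_g set; the Jahn–Teller theorem predicts a tetragonal distortion (typically axial elongation) to lift the degeneracy.
[Re(H₂O)₆]³⁺: Ligand charges: water is neutral. With an overall charge of +3 the rhenium centre must be in the +3 oxidation state. Rhenium is a group-7 element; Re(III) is therefore d⁴. A 5d ion has a large Δₒ and is invariably low-spin. The d⁴ configuration leaves the e_g set evenly filled (or empty) — no strong Jahn–Teller driving force.

[CrCl₆]⁴−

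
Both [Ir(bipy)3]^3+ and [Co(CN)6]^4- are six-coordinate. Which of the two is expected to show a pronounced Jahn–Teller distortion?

[Ir(bipy)3]^3+: Ligand charges: 2,2′-bipyridine is neutral. With an overall charge of +3 the iridium centre must be in the +3 oxidation state. Iridium is a group-9 element; Ir(III) is therefore d⁶. A 5d ion has a large Δₒ and is invariably low-spin. The d⁶ configuration leaves the e_g set evenly filled (or empty) — no strong Jahn–Teller driving force.
[Co(CN)6]^4-: Ligand charges: each cyanide is −1. With an overall charge of −4 the cobalt centre must be in the +2 oxidation state. Co sits in group 9, so the d-electron count is 9 − 2 = 7. Cyanide is a strong-field ligand (high in the spectrochemical series) for a first-row metal, so the complex is low-spin. The t₂g⁶e_g¹ (low-spin) configuration has an unevenly filled e_g set; the Jahn–Teller theorem predicts a tetragonal distortion (typically axial elongation) to lift the degeneracy.

[Co(CN)6]^4-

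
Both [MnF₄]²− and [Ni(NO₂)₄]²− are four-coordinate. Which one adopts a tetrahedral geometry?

[MnF₄]²−

For [MnF₄]²−: Summing ligand charges against the −2 overall charge gives an oxidation state of +2 for manganese. Manganese is a group-7 element; Mn(II) is therefore d⁵. A high-spin d⁵ ion has zero CFSE in either geometry, so four ligands adopt the sterically favoured tetrahedral geometry. → tetrahedral.
For [Ni(NO₂)₄]²−: Each nitro (N-bound nitrite) is −1; balancing the −2 overall charge requires Ni(II). Nickel is a group-10 element; Ni(II) is therefore d⁸. Nitro (N-bound nitrite) is a strong-field ligand (high in the spectrochemical series). A 3d d⁸ ion with strong-field ligands gains enough CFSE to favour square planar over tetrahedral. → square planar.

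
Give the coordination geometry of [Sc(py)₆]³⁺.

octahedral

Summing ligand charges against the +3 overall charge gives an oxidation state of +3 for scandium.
Scandium is a group-3 element; Sc(III) is therefore d⁰.
With 6 monodentate ligands the coordination number is 6.
Six donors around a single metal centre give an octahedral coordination sphere.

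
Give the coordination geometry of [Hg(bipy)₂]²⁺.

tetrahedral

Summing ligand charges against the +2 overall charge gives an oxidation state of +2 for mercury.
Group 12 minus oxidation state 2 gives a d¹⁰ configuration.
Counting donor atoms: 2×2,2′-bipyridine (bidentate) → 4 donors. Coordination number = 4.
A d¹⁰ ion has no crystal-field stabilisation preference between square planar and tetrahedral, so four ligands adopt the sterically favoured tetrahedral geometry.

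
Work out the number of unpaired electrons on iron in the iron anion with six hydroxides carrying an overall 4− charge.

Ligand charges: each hydroxide is −1. With an overall charge of −4 the iron centre must be in the +2 oxidation state.
Group 8 minus oxidation state 2 gives a d⁶ configuration.
The spin state decides the count: Hydroxide is a weak-field ligand for a first-row metal, so the complex is high-spin.
An octahedral high-spin d⁶ ion is t₂g⁴e_g², giving 4 unpaired electrons.

4 unpaired electrons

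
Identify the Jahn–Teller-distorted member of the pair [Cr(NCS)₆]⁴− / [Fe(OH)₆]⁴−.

[Cr(NCS)₆]⁴−

[Cr(NCS)₆]⁴−: Each isothiocyanate is −1; balancing the −4 overall charge requires Cr(II). Group 6 minus oxidation state 2 gives a d⁴ configuration. Isothiocyanate is a weak-field ligand for a first-row metal, so the complex is high-spin. The t₂g³e_g¹ (high-spin) configuration has an unevenly filled e_g set; the Jahn–Teller theorem predicts a tetragonal distortion (typically axial elongation) to lift the degeneracy.
[Fe(OH)₆]⁴−: Ligand charges: each hydroxide is −1. With an overall charge of −4 the iron centre must be in the +2 oxidation state. Iron is a group-8 element; Fe(II) is therefore d⁶. Hydroxide is a weak-field ligand for a first-row metal, so the complex is high-spin. The d⁶ configuration leaves the e_g set evenly filled (or empty) — no strong Jahn–Teller driving force.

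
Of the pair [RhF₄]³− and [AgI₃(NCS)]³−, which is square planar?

For [RhF₄]³−: Each fluoride is −1; balancing the −3 overall charge requires Rh(I). Group 9 minus oxidation state 1 gives a d⁸ configuration. A 4d d⁸ ion has a large crystal-field splitting; square planar leaves the high-energy d_{x²−y²} orbital empty and maximises CFSE. → square planar.
For [AgI₃(NCS)]³−: Each iodide is −1; each isothiocyanate is −1; balancing the −3 overall charge requires Ag(I). Ag sits in group 11, so the d-electron count is 11 − 1 = 10. A d¹⁰ ion has no crystal-field stabilisation preference between square planar and tetrahedral, so four ligands adopt the sterically favoured tetrahedral geometry. → tetrahedral.

[RhF₄]³−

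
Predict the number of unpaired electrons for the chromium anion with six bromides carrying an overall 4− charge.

Each bromide is −1; balancing the −4 overall charge requires Cr(II).
Cr sits in group 6, so the d-electron count is 6 − 2 = 4.
The spin state decides the count: Bromide is a weak-field ligand for a first-row metal, so the complex is high-spin.
An octahedral high-spin d⁴ ion is t₂g³e_g¹, giving 4 unpaired electrons.

4 unpaired electrons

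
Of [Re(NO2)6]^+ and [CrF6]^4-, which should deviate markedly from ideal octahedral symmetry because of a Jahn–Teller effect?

[Re(NO2)6]^+: Ligand charges: each nitro (N-bound nitrite) is −1. With an overall charge of +1 the rhenium centre must be in the +7 oxidation state. Rhenium is a group-7 element; Re(VII) is therefore d⁰. The d⁰ configuration leaves the e_g set evenly filled (or empty) — no strong Jahn–Teller driving force.
[CrF6]^4-: Ligand charges: each fluoride is −1. With an overall charge of −4 the chromium centre must be in the +2 oxidation state. Group 6 minus oxidation state 2 gives a d⁴ configuration. Fluoride is a weak-field ligand for a first-row metal, so the complex is high-spin. The t₂g³e_g¹ (high-spin) configuration has an unevenly filled e_g set; the Jahn–Teller theorem predicts a tetragonal distortion (typically axial elongation) to lift the degeneracy.

[CrF6]^4-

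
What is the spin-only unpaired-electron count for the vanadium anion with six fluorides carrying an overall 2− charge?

Each fluoride is −1; balancing the −2 overall charge requires V(IV).
V sits in group 5, so the d-electron count is 5 − 4 = 1.
In an octahedral field the d¹ configuration is t₂g¹e_g⁰ (only one arrangement possible), giving 1 unpaired electron.

1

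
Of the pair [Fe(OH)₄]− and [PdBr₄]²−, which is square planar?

[PdBr₄]²−

For [Fe(OH)₄]−: Ligand charges: each hydroxide is −1. With an overall charge of −1 the iron centre must be in the +3 oxidation state. Group 8 minus oxidation state 3 gives a d⁵ configuration. A high-spin d⁵ ion has zero CFSE in either geometry, so four ligands adopt the sterically favoured tetrahedral geometry. → tetrahedral.
For [PdBr₄]²−: Ligand charges: each bromide is −1. With an overall charge of −2 the palladium centre must be in the +2 oxidation state. Palladium is a group-10 element; Pd(II) is therefore d⁸. A 4d d⁸ ion has a large crystal-field splitting; square planar leaves the high-energy d_{x²−y²} orbital empty and maximises CFSE. → square planar.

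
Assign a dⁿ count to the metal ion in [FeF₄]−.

d⁵

Ligand charges: each fluoride is −1. With an overall charge of −1 the iron centre must be in the +3 oxidation state.
Fe sits in group 8, so the d-electron count is 8 − 3 = 5.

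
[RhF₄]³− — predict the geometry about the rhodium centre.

square planar

Ligand charges: each fluoride is −1. With an overall charge of −3 the rhodium centre must be in the +1 oxidation state.
Rh sits in group 9, so the d-electron count is 9 − 1 = 8.
With 4 monodentate ligands the coordination number is 4.
A 4d d⁸ ion has a large crystal-field splitting; square planar leaves the high-energy d_{x²−y²} orbital empty and maximises CFSE.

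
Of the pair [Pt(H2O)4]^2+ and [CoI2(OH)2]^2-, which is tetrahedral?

[CoI2(OH)2]^2-

For [Pt(H2O)4]^2+: Ligand charges: water is neutral. With an overall charge of +2 the platinum centre must be in the +2 oxidation state. Pt sits in group 10, so the d-electron count is 10 − 2 = 8. A 5d d⁸ ion has a large crystal-field splitting; square planar leaves the high-energy d_{x²−y²} orbital empty and maximises CFSE. → square planar.
For [CoI2(OH)2]^2-: Summing ligand charges against the −2 overall charge gives an oxidation state of +2 for cobalt. Group 9 minus oxidation state 2 gives a d⁷ configuration. For a high-spin 3d d⁷ ion with weak-field ligands the small Δₜ gives little square-planar CFSE advantage, so four ligands adopt the sterically favoured tetrahedral geometry. → tetrahedral.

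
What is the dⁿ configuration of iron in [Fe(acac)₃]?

d5

Each acetylacetonate is −1; balancing the 0 overall charge requires Fe(III).
Fe sits in group 8, so the d-electron count is 8 − 3 = 5.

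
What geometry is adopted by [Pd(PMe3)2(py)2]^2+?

square planar

Trimethylphosphine is neutral; pyridine is neutral; balancing the +2 overall charge requires Pd(II).
Palladium is a group-10 element; Pd(II) is therefore d⁸.
With 4 monodentate ligands the coordination number is 4.
A 4d d⁸ ion has a large crystal-field splitting; square planar leaves the high-energy d_{x²−y²} orbital empty and maximises CFSE.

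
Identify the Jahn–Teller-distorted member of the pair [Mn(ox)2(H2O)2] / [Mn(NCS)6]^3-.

[Mn(NCS)6]^3-

[Mn(ox)2(H2O)2]: Ligand charges: each oxalate is −2; water is neutral. With an overall charge of 0 the manganese centre must be in the +4 oxidation state. Group 7 minus oxidation state 4 gives a d³ configuration. The d³ configuration leaves the e_g set evenly filled (or empty) — no strong Jahn–Teller driving force.
[Mn(NCS)6]^3-: Summing ligand charges against the −3 overall charge gives an oxidation state of +3 for manganese. Mn sits in group 7, so the d-electron count is 7 − 3 = 4. Isothiocyanate is a weak-field ligand for a first-row metal, so the complex is high-spin. The t₂g³e_g¹ (high-spin) configuration has an unevenly filled e_g set; the Jahn–Teller theorem predicts a tetragonal distortion (typically axial elongation) to lift the degeneracy.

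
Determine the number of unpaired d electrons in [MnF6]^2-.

Summing ligand charges against the −2 overall charge gives an oxidation state of +4 for manganese.
Manganese is a group-7 element; Mn(IV) is therefore d³.
In an octahedral field the d³ configuration is t₂g³e_g⁰ (only one arrangement possible), giving 3 unpaired electrons.

3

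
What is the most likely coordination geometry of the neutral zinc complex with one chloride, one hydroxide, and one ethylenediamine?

tetrahedral

Summing ligand charges against the 0 overall charge gives an oxidation state of +2 for zinc.
Zn sits in group 12, so the d-electron count is 12 − 2 = 10.
Counting donor atoms: 1×chloride (monodentate) → 1 donor; 1×hydroxide (monodentate) → 1 donor; 1×ethylenediamine (bidentate) → 2 donors. Coordination number = 4.
A d¹⁰ ion has no crystal-field stabilisation preference between square planar and tetrahedral, so four ligands adopt the sterically favoured tetrahedral geometry.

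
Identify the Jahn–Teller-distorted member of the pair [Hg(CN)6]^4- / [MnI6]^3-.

[MnI6]^3-

[Hg(CN)6]^4-: Each cyanide is −1; balancing the −4 overall charge requires Hg(II). Group 12 minus oxidation state 2 gives a d¹⁰ configuration. The d¹⁰ configuration leaves the e_g set evenly filled (or empty) — no strong Jahn–Teller driving force.
[MnI6]^3-: Each iodide is −1; balancing the −3 overall charge requires Mn(III). Group 7 minus oxidation state 3 gives a d⁴ configuration. Iodide is a weak-field ligand for a first-row metal, so the complex is high-spin. The t₂g³e_g¹ (high-spin) configuration has an unevenly filled e_g set; the Jahn–Teller theorem predicts a tetragonal distortion (typically axial elongation) to lift the degeneracy.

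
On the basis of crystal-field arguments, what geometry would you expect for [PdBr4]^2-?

Each bromide is −1; balancing the −2 overall charge requires Pd(II).
Pd sits in group 10, so the d-electron count is 10 − 2 = 8.
Coordination number: 4.
A 4d d⁸ ion has a large crystal-field splitting; square planar leaves the high-energy d_{x²−y²} orbital empty and maximises CFSE.

square planar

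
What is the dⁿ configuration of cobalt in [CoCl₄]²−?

Summing ligand charges against the −2 overall charge gives an oxidation state of +2 for cobalt.
Group 9 minus oxidation state 2 gives a d⁷ configuration.

d7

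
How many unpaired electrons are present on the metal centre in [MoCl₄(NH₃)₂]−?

Ligand charges: each chloride is −1; ammonia is neutral. With an overall charge of −1 the molybdenum centre must be in the +3 oxidation state.
Group 6 minus oxidation state 3 gives a d³ configuration.
In an octahedral field the d³ configuration is t₂g³e_g⁰ (only one arrangement possible), giving 3 unpaired electrons.

3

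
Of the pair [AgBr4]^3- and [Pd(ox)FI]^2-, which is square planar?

[Pd(ox)FI]^2-

For [AgBr4]^3-: Each bromide is −1; balancing the −3 overall charge requires Ag(I). Silver is a group-11 element; Ag(I) is therefore d¹⁰. A d¹⁰ ion has no crystal-field stabilisation preference between square planar and tetrahedral, so four ligands adopt the sterically favoured tetrahedral geometry. → tetrahedral.
For [Pd(ox)FI]^2-: Ligand charges: each oxalate is −2; each fluoride is −1; each iodide is −1. With an overall charge of −2 the palladium centre must be in the +2 oxidation state. Palladium is a group-10 element; Pd(II) is therefore d⁸. A 4d d⁸ ion has a large crystal-field splitting; square planar leaves the high-energy d_{x²−y²} orbital empty and maximises CFSE. → square planar.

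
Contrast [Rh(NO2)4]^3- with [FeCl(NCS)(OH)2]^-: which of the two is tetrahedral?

[FeCl(NCS)(OH)2]^-

For [Rh(NO2)4]^3-: Ligand charges: each nitro (N-bound nitrite) is −1. With an overall charge of −3 the rhodium centre must be in the +1 oxidation state. Rh sits in group 9, so the d-electron count is 9 − 1 = 8. A 4d d⁸ ion has a large crystal-field splitting; square planar leaves the high-energy d_{x²−y²} orbital empty and maximises CFSE. → square planar.
For [FeCl(NCS)(OH)2]^-: Ligand charges: each chloride is −1; each isothiocyanate is −1; each hydroxide is −1. With an overall charge of −1 the iron centre must be in the +3 oxidation state. Group 8 minus oxidation state 3 gives a d⁵ configuration. A high-spin d⁵ ion has zero CFSE in either geometry, so four ligands adopt the sterically favoured tetrahedral geometry. → tetrahedral.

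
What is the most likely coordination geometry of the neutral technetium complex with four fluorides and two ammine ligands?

octahedral

Summing ligand charges against the 0 overall charge gives an oxidation state of +4 for technetium.
Group 7 minus oxidation state 4 gives a d³ configuration.
Coordination number: 6.
Six donors around a single metal centre give an octahedral coordination sphere.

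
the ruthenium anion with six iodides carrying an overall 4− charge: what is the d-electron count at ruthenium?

Ligand charges: each iodide is −1. With an overall charge of −4 the ruthenium centre must be in the +2 oxidation state.
Group 8 minus oxidation state 2 gives a d⁶ configuration.

d⁶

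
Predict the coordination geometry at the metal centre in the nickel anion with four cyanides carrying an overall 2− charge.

square planar

Each cyanide is −1; balancing the −2 overall charge requires Ni(II).
Nickel is a group-10 element; Ni(II) is therefore d⁸.
With 4 monodentate ligands the coordination number is 4.
Cyanide is a strong-field ligand (high in the spectrochemical series).
A 3d d⁸ ion with strong-field ligands gains enough CFSE to favour square planar over tetrahedral.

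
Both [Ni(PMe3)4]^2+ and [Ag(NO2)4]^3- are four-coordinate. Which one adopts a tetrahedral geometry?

For [Ni(PMe3)4]^2+: Trimethylphosphine is neutral; balancing the +2 overall charge requires Ni(II). Nickel is a group-10 element; Ni(II) is therefore d⁸. Trimethylphosphine is a strong-field ligand (high in the spectrochemical series). A 3d d⁸ ion with strong-field ligands gains enough CFSE to favour square planar over tetrahedral. → square planar.
For [Ag(NO2)4]^3-: Each nitro (N-bound nitrite) is −1; balancing the −3 overall charge requires Ag(I). Ag sits in group 11, so the d-electron count is 11 − 1 = 10. A d¹⁰ ion has no crystal-field stabilisation preference between square planar and tetrahedral, so four ligands adopt the sterically favoured tetrahedral geometry. → tetrahedral.

[Ag(NO2)4]^3-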